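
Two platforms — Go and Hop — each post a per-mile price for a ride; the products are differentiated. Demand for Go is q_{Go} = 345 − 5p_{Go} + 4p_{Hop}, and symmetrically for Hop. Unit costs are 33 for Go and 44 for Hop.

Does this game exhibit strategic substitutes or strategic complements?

Go's profit: π = (p_{Go} − 33)(345 − 5p_{Go} + 4p_{Hop}).
∂π/∂p_{Go} = 510 − 10p_{Go} + 4p_{Hop} = 0 ⇒ p_{Go} = 51 + 0.4p_{Hop}.
The best-response slope dp_{Go}/dp_{Hop} = 0.4 > 0: the reaction function is upward-sloping, so the choices are strategic complements.

strategic complements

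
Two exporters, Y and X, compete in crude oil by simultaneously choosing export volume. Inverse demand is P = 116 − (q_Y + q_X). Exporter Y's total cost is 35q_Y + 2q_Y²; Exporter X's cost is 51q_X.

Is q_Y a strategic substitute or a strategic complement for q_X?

strategic substitutes

Exporter Y's profit: π = q_Y(116 − (q_Y + q_X)) − 35q_Y − 2q_Y².
∂π/∂q_Y = 81 − 6q_Y − q_X = 0, so q_Y = 13.5 − (1/6)q_X.
The best-response slope dq_Y/dq_X = −1/6 < 0: the reaction function is downward-sloping, so the choices are strategic substitutes.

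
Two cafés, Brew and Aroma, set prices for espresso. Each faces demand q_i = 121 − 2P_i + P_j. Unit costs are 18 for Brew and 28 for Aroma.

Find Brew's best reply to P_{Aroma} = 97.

63.5

Brew's profit: π = (P_{Brew} − 18)(121 − 2P_{Brew} + P_{Aroma}).
∂π/∂P_{Brew} = 157 − 4P_{Brew} + P_{Aroma} = 0 ⇒ P_{Brew} = 39.25 + 0.25P_{Aroma}.
At P_{Aroma} = 97: P_{Brew} = 39.25 + 0.25·97 = 63.5.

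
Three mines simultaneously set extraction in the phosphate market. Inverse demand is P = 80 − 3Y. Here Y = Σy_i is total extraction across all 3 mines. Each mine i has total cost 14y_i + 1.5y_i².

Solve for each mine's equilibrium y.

A representative mine's profit is π_i = y_i(80 − 3Y) − 14y_i − 1.5y_i², with Y = y_i + Σ_{j≠i} y_j.
First-order condition: 66 − 9y_i − 3Σ_{j≠i} y_j = 0.
Imposing symmetry (y_j = y for all j) turns Σ_{j≠i} y_j into 2y, so 66 = 15y and y = 4.4.

4.4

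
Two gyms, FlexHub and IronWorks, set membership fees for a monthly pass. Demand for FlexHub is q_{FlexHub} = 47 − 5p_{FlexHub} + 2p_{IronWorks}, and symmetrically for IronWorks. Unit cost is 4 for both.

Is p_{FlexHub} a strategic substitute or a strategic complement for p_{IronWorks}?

strategic complements

FlexHub's profit: π = (p_{FlexHub} − 4)(47 − 5p_{FlexHub} + 2p_{IronWorks}).
∂π/∂p_{FlexHub} = 67 − 10p_{FlexHub} + 2p_{IronWorks} = 0 ⇒ p_{FlexHub} = 6.7 + 0.2p_{IronWorks}.
The best-response slope dp_{FlexHub}/dp_{IronWorks} = 0.2 > 0: the reaction function is upward-sloping, so the choices are strategic complements.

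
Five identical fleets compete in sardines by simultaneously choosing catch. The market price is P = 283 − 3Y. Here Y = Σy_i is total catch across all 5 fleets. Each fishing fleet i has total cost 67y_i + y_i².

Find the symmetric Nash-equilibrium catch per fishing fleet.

10.8

A representative fishing fleet's profit is π_i = y_i(283 − 3Y) − 67y_i − y_i², with Y = y_i + Σ_{j≠i} y_j.
First-order condition: 216 − 8y_i − 3Σ_{j≠i} y_j = 0.
With identical fishing fleets, set every y_j = y: then 216 − 8y − 12y = 0, i.e. y = 216/20 = 10.8.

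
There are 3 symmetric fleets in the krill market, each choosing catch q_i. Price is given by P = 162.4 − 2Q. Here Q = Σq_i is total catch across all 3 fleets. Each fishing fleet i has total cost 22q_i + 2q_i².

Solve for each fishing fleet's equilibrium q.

11.7

A representative fishing fleet's profit is π_i = q_i(162.4 − 2Q) − 22q_i − 2q_i², with Q = q_i + Σ_{j≠i} q_j.
First-order condition: 140.4 − 8q_i − 2Σ_{j≠i} q_j = 0.
Imposing symmetry (q_j = q for all j) turns Σ_{j≠i} q_j into 2q, so 140.4 = 12q and q = 11.7.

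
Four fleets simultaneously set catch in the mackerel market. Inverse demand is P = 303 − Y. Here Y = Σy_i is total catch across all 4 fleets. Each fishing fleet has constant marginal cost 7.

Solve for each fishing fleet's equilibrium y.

A representative fishing fleet's profit is π_i = y_i(303 − Y) − 7y_i, with Y = y_i + Σ_{j≠i} y_j.
First-order condition: 296 − 2y_i − Σ_{j≠i} y_j = 0.
Imposing symmetry (y_j = y for all j) turns Σ_{j≠i} y_j into 3y, so 296 = 5y and y = 59.2.

59.2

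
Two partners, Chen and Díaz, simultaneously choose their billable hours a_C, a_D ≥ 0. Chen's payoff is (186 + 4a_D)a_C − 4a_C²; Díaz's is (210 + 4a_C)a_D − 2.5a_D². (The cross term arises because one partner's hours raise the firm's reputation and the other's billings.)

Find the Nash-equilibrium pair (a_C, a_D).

73.75, 101

Expanding Chen's payoff: 186a_C + 4a_Da_C − 4a_C².
∂π/∂a_C = 186 + 4a_D − 8a_C = 0, so a_C = 23.25 + 0.5a_D.
Likewise for Díaz: a_D = 42 + 0.8a_C.
Solving the two reaction functions simultaneously: (1 − (0.5)(0.8))a_C = 23.25 + 0.5·42, so 0.6a_C = 44.25 and a_C = 73.75.
Then a_D = 42 + 0.8·73.75 = 101.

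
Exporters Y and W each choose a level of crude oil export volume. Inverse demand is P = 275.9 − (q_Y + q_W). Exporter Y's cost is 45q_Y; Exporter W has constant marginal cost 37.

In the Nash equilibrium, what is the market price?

119.3

Exporter Y's profit: π = q_Y(275.9 − (q_Y + q_W)) − 45q_Y.
∂π/∂q_Y = 230.9 − 2q_Y − q_W = 0, so q_Y = 115.45 − 0.5q_W.
By the same steps for W: q_W = 119.45 − 0.5q_Y.
Solving the two reaction functions simultaneously: (1 − (−0.5)(−0.5))q_Y = 115.45 − 0.5·119.45, so 0.75q_Y = 55.725 and q_Y = 74.3.
Then q_W = 119.45 − 0.5·74.3 = 82.3.
Equilibrium price: P = 275.9 − 156.6 = 119.3.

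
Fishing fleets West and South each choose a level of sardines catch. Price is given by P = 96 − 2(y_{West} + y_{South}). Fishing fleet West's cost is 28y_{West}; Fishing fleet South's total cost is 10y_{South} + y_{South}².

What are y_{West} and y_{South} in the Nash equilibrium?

11.8, 10.4

Fishing fleet West's profit: π = y_{West}(96 − 2(y_{West} + y_{South})) − 28y_{West}.
∂π/∂y_{West} = 68 − 4y_{West} − 2y_{South} = 0, so y_{West} = 17 − 0.5y_{South}.
For South: ∂π/∂y_{South} = 86 − 6y_{South} − 2y_{West} = 0 ⇒ y_{South} = 43/3 − (1/3)y_{West}.
Plugging y_{South} into West's best response: y_{West} = 17 − 0.5(43/3 − (1/3)y_{West}) ⇒ (5/6)y_{West} = 59/6, so y_{West} = 11.8.
Then y_{South} = 43/3 − (1/3)·11.8 = 10.4.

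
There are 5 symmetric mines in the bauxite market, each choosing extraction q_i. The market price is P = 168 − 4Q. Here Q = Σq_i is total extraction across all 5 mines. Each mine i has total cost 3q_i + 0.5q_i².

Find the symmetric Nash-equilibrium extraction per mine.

6.6

A representative mine's profit is π_i = q_i(168 − 4Q) − 3q_i − 0.5q_i², with Q = q_i + Σ_{j≠i} q_j.
First-order condition: 165 − 9q_i − 4Σ_{j≠i} q_j = 0.
Imposing symmetry (q_j = q for all j) turns Σ_{j≠i} q_j into 4q, so 165 = 25q and q = 6.6.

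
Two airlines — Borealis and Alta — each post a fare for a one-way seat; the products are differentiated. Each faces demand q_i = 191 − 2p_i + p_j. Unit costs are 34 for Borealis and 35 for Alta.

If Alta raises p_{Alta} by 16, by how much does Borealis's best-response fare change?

Borealis's profit: π = (p_{Borealis} − 34)(191 − 2p_{Borealis} + p_{Alta}).
∂π/∂p_{Borealis} = 259 − 4p_{Borealis} + p_{Alta} = 0 ⇒ p_{Borealis} = 64.75 + 0.25p_{Alta}.
The reaction-function slope is 0.25, so a 16-unit rise in p_{Alta} moves p_{Borealis} by 0.25 × 16 = 4. Borealis's best response rises — the actions are strategic complements.

4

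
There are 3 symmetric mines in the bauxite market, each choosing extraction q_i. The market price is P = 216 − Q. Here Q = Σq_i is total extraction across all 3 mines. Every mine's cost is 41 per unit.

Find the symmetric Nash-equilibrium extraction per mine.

A representative mine's profit is π_i = q_i(216 − Q) − 41q_i, with Q = q_i + Σ_{j≠i} q_j.
First-order condition: 175 − 2q_i − Σ_{j≠i} q_j = 0.
With identical mines, set every q_j = q: then 175 − 2q − 2q = 0, i.e. q = 175/4 = 43.75.

43.75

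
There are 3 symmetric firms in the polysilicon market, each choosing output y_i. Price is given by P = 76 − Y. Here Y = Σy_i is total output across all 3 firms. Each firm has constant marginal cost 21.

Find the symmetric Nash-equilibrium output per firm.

13.75

A representative firm's profit is π_i = y_i(76 − Y) − 21y_i, with Y = y_i + Σ_{j≠i} y_j.
First-order condition: 55 − 2y_i − Σ_{j≠i} y_j = 0.
In a symmetric equilibrium every firm chooses the same y, so Σ_{j≠i} y_j = 2y. The condition becomes 55 − 4y = 0, giving y = 55/4 = 13.75.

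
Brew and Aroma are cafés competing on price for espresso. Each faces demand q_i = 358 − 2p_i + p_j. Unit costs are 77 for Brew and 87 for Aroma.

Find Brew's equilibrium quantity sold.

Brew's profit: π = (p_{Brew} − 77)(358 − 2p_{Brew} + p_{Aroma}).
∂π/∂p_{Brew} = 512 − 4p_{Brew} + p_{Aroma} = 0 ⇒ p_{Brew} = 128 + 0.25p_{Aroma}.
Similarly p_{Aroma} = 133 + 0.25p_{Brew}.
Plugging p_{Aroma} into Brew's best response: p_{Brew} = 128 + 0.25(133 + 0.25p_{Brew}) ⇒ 0.9375p_{Brew} = 161.25, so p_{Brew} = 172.
Then p_{Aroma} = 133 + 0.25·172 = 176.
q_{Brew} = 358 − 2·172 + 176 = 190.

190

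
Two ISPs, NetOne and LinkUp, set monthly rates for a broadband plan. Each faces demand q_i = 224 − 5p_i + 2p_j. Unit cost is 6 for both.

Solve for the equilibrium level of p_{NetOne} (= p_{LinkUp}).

NetOne's profit: π = (p_{NetOne} − 6)(224 − 5p_{NetOne} + 2p_{LinkUp}).
∂π/∂p_{NetOne} = 254 − 10p_{NetOne} + 2p_{LinkUp} = 0 ⇒ p_{NetOne} = 25.4 + 0.2p_{LinkUp}.
By symmetry p_{LinkUp} = p_{NetOne}; substituting into the reaction function, 0.8p_{NetOne} = 25.4 and p_{NetOne} = 31.75.

31.75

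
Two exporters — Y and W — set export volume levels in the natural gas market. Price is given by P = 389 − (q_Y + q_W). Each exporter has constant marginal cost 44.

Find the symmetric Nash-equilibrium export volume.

115

Exporter Y's profit: π = q_Y(389 − (q_Y + q_W)) − 44q_Y.
∂π/∂q_Y = 345 − 2q_Y − q_W = 0, so q_Y = 172.5 − 0.5q_W.
The game is symmetric, so in equilibrium q_W = q_Y: the reaction function gives 1.5q_Y = 172.5, hence q_Y = 115.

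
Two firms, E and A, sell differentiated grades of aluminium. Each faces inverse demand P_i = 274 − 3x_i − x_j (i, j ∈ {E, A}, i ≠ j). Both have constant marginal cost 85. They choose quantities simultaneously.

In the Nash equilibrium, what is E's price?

Firm E's profit: π = x_E(274 − 3x_E − x_A) − 85x_E.
∂π/∂x_E = 189 − 6x_E − x_A = 0 ⇒ x_E = 31.5 − (1/6)x_A.
Setting x_E = x_A in the reaction function: x_E = 31.5 − (1/6)x_E, so x_E = 31.5 / (7/6) = 27.
P_E = 274 − 3·27 − 27 = 166.

166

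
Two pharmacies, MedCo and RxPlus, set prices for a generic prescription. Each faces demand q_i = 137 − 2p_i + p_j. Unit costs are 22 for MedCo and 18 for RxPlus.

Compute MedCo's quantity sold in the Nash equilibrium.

MedCo's profit: π = (p_{MedCo} − 22)(137 − 2p_{MedCo} + p_{RxPlus}).
∂π/∂p_{MedCo} = 181 − 4p_{MedCo} + p_{RxPlus} = 0 ⇒ p_{MedCo} = 45.25 + 0.25p_{RxPlus}.
Similarly p_{RxPlus} = 43.25 + 0.25p_{MedCo}.
Substituting the second reaction function into the first: p_{MedCo} = 45.25 + 0.25(43.25 + 0.25p_{MedCo}), which gives 0.9375p_{MedCo} = 56.0625 ⇒ p_{MedCo} = 59.8.
Then p_{RxPlus} = 43.25 + 0.25·59.8 = 58.2.
q_{MedCo} = 137 − 2·59.8 + 58.2 = 75.6.

75.6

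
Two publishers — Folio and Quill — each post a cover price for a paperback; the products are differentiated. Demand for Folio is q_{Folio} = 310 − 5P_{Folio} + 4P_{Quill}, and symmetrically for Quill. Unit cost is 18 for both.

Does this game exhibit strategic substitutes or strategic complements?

strategic complements

Folio's profit: π = (P_{Folio} − 18)(310 − 5P_{Folio} + 4P_{Quill}).
∂π/∂P_{Folio} = 400 − 10P_{Folio} + 4P_{Quill} = 0 ⇒ P_{Folio} = 40 + 0.4P_{Quill}.
The best-response slope dP_{Folio}/dP_{Quill} = 0.4 > 0: the reaction function is upward-sloping, so the choices are strategic complements.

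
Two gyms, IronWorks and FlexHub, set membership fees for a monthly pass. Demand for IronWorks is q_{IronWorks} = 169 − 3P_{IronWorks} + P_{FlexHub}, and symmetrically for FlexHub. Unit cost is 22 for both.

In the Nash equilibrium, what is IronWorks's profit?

1875

IronWorks's profit: π = (P_{IronWorks} − 22)(169 − 3P_{IronWorks} + P_{FlexHub}).
∂π/∂P_{IronWorks} = 235 − 6P_{IronWorks} + P_{FlexHub} = 0 ⇒ P_{IronWorks} = 235/6 + (1/6)P_{FlexHub}.
Setting P_{IronWorks} = P_{FlexHub} in the reaction function: P_{IronWorks} = 235/6 + (1/6)P_{IronWorks}, so P_{IronWorks} = (235/6) / (5/6) = 47.
q_{IronWorks} = 169 − 3·47 + 47 = 75.
Profit = (47 − 22)·75 = 1875.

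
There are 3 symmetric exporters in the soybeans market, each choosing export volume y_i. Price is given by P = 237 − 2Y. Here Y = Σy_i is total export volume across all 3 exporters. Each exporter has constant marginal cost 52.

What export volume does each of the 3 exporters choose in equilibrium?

A representative exporter's profit is π_i = y_i(237 − 2Y) − 52y_i, with Y = y_i + Σ_{j≠i} y_j.
First-order condition: 185 − 4y_i − 2Σ_{j≠i} y_j = 0.
In a symmetric equilibrium every exporter chooses the same y, so Σ_{j≠i} y_j = 2y. The condition becomes 185 − 8y = 0, giving y = 185/8 = 23.125.

23.125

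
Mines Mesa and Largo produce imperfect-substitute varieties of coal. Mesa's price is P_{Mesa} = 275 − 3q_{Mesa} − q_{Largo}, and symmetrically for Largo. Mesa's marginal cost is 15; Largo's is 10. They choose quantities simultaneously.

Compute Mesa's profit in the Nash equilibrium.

4107

Mine Mesa's profit: π = q_{Mesa}(275 − 3q_{Mesa} − q_{Largo}) − 15q_{Mesa}.
∂π/∂q_{Mesa} = 260 − 6q_{Mesa} − q_{Largo} = 0 ⇒ q_{Mesa} = 130/3 − (1/6)q_{Largo}.
Similarly q_{Largo} = 265/6 − (1/6)q_{Mesa}.
Substituting the second reaction function into the first: q_{Mesa} = 130/3 − (1/6)(265/6 − (1/6)q_{Mesa}), which gives (35/36)q_{Mesa} = 1295/36 ⇒ q_{Mesa} = 37.
Then q_{Largo} = 265/6 − (1/6)·37 = 38.
P_{Mesa} = 275 − 3·37 − 38 = 126.
Profit = (126 − 15)·37 = 4107.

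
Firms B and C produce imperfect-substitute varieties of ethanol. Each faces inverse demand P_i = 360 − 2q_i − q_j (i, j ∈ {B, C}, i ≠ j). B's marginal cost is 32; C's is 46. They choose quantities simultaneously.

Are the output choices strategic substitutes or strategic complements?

strategic substitutes

Firm B's profit: π = q_B(360 − 2q_B − q_C) − 32q_B.
∂π/∂q_B = 328 − 4q_B − q_C = 0 ⇒ q_B = 82 − 0.25q_C.
The best-response slope dq_B/dq_C = −0.25 < 0: the reaction function is downward-sloping, so the choices are strategic substitutes.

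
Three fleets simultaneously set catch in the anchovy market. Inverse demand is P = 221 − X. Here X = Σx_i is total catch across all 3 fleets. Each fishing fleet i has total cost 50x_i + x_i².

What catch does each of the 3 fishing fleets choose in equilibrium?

28.5

A representative fishing fleet's profit is π_i = x_i(221 − X) − 50x_i − x_i², with X = x_i + Σ_{j≠i} x_j.
First-order condition: 171 − 4x_i − Σ_{j≠i} x_j = 0.
With identical fishing fleets, set every x_j = x: then 171 − 4x − 2x = 0, i.e. x = 171/6 = 28.5.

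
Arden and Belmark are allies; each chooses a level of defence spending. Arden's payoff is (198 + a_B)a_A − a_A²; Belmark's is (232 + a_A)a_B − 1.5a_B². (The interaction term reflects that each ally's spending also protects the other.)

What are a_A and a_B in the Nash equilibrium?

Expanding Arden's payoff: 198a_A + a_Ba_A − a_A².
∂π/∂a_A = 198 + a_B − 2a_A = 0, so a_A = 99 + 0.5a_B.
Likewise for Belmark: a_B = 232/3 + (1/3)a_A.
Plugging a_B into Arden's best response: a_A = 99 + 0.5(232/3 + (1/3)a_A) ⇒ (5/6)a_A = 413/3, so a_A = 165.2.
Then a_B = 232/3 + (1/3)·165.2 = 132.4.

165.2, 132.4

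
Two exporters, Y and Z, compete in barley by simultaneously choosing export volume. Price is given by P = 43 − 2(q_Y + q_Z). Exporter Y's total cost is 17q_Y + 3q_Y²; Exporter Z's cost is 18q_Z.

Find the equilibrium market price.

Exporter Y's profit: π = q_Y(43 − 2(q_Y + q_Z)) − 17q_Y − 3q_Y².
∂π/∂q_Y = 26 − 10q_Y − 2q_Z = 0, so q_Y = 2.6 − 0.2q_Z.
For Z: ∂π/∂q_Z = 25 − 4q_Z − 2q_Y = 0 ⇒ q_Z = 6.25 − 0.5q_Y.
Solving the two reaction functions simultaneously: (1 − (−0.2)(−0.5))q_Y = 2.6 − 0.2·6.25, so 0.9q_Y = 1.35 and q_Y = 1.5.
Then q_Z = 6.25 − 0.5·1.5 = 5.5.
Equilibrium price: P = 43 − 2·7 = 29.

29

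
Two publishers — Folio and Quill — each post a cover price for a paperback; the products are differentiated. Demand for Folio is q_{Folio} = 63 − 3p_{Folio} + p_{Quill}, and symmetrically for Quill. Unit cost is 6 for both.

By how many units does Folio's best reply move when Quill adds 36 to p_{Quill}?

6

Folio's profit: π = (p_{Folio} − 6)(63 − 3p_{Folio} + p_{Quill}).
∂π/∂p_{Folio} = 81 − 6p_{Folio} + p_{Quill} = 0 ⇒ p_{Folio} = 13.5 + (1/6)p_{Quill}.
The reaction-function slope is 1/6, so a 36-unit rise in p_{Quill} moves p_{Folio} by 1/6 × 36 = 6. Folio's best response rises — the actions are strategic complements.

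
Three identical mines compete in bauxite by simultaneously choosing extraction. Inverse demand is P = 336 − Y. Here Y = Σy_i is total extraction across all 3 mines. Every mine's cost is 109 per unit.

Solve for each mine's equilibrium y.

56.75

A representative mine's profit is π_i = y_i(336 − Y) − 109y_i, with Y = y_i + Σ_{j≠i} y_j.
First-order condition: 227 − 2y_i − Σ_{j≠i} y_j = 0.
In a symmetric equilibrium every mine chooses the same y, so Σ_{j≠i} y_j = 2y. The condition becomes 227 − 4y = 0, giving y = 227/4 = 56.75.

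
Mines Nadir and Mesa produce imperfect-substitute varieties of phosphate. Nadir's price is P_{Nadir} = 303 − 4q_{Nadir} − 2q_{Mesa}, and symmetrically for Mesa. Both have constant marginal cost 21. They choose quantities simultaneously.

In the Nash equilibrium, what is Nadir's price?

133.8

Mine Nadir's profit: π = q_{Nadir}(303 − 4q_{Nadir} − 2q_{Mesa}) − 21q_{Nadir}.
∂π/∂q_{Nadir} = 282 − 8q_{Nadir} − 2q_{Mesa} = 0 ⇒ q_{Nadir} = 35.25 − 0.25q_{Mesa}.
Setting q_{Nadir} = q_{Mesa} in the reaction function: q_{Nadir} = 35.25 − 0.25q_{Nadir}, so q_{Nadir} = 35.25 / 1.25 = 28.2.
P_{Nadir} = 303 − 4·28.2 − 2·28.2 = 133.8.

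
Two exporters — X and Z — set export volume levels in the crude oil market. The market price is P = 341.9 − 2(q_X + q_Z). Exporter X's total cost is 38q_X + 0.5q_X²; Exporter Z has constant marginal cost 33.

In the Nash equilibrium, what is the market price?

Exporter X's profit: π = q_X(341.9 − 2(q_X + q_Z)) − 38q_X − 0.5q_X².
∂π/∂q_X = 303.9 − 5q_X − 2q_Z = 0, so q_X = 60.78 − 0.4q_Z.
For Z: ∂π/∂q_Z = 308.9 − 4q_Z − 2q_X = 0 ⇒ q_Z = 77.225 − 0.5q_X.
Solving the two reaction functions simultaneously: (1 − (−0.4)(−0.5))q_X = 60.78 − 0.4·77.225, so 0.8q_X = 29.89 and q_X = 37.3625.
Then q_Z = 77.225 − 0.5·37.3625 = 9367/160.
Equilibrium price: P = 341.9 − 2·(3069/32) = 150.0875.

150.0875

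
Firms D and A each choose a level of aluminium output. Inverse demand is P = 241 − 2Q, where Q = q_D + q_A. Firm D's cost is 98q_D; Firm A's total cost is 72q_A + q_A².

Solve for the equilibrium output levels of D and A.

26, 19.5

Firm D's profit: π = q_D(241 − 2(q_D + q_A)) − 98q_D.
∂π/∂q_D = 143 − 4q_D − 2q_A = 0, so q_D = 35.75 − 0.5q_A.
For A: ∂π/∂q_A = 169 − 6q_A − 2q_D = 0 ⇒ q_A = 169/6 − (1/3)q_D.
Plugging q_A into D's best response: q_D = 35.75 − 0.5(169/6 − (1/3)q_D) ⇒ (5/6)q_D = 65/3, so q_D = 26.
Then q_A = 169/6 − (1/3)·26 = 19.5.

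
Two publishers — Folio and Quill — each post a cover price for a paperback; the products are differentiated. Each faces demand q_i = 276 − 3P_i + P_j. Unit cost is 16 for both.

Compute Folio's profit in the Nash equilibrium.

7144.32

Folio's profit: π = (P_{Folio} − 16)(276 − 3P_{Folio} + P_{Quill}).
∂π/∂P_{Folio} = 324 − 6P_{Folio} + P_{Quill} = 0 ⇒ P_{Folio} = 54 + (1/6)P_{Quill}.
Setting P_{Folio} = P_{Quill} in the reaction function: P_{Folio} = 54 + (1/6)P_{Folio}, so P_{Folio} = 54 / (5/6) = 64.8.
q_{Folio} = 276 − 3·64.8 + 64.8 = 146.4.
Profit = (64.8 − 16)·146.4 = 7144.32.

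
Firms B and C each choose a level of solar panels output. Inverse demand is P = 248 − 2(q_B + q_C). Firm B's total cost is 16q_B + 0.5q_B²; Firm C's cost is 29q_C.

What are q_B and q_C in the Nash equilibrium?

30.625, 39.4375

Firm B's profit: π = q_B(248 − 2(q_B + q_C)) − 16q_B − 0.5q_B².
∂π/∂q_B = 232 − 5q_B − 2q_C = 0, so q_B = 46.4 − 0.4q_C.
For C: ∂π/∂q_C = 219 − 4q_C − 2q_B = 0 ⇒ q_C = 54.75 − 0.5q_B.
Plugging q_C into B's best response: q_B = 46.4 − 0.4(54.75 − 0.5q_B) ⇒ 0.8q_B = 24.5, so q_B = 30.625.
Then q_C = 54.75 − 0.5·30.625 = 39.4375.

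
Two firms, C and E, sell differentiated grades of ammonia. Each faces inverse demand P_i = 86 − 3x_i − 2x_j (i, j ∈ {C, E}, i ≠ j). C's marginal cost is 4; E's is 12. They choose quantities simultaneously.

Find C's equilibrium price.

Firm C's profit: π = x_C(86 − 3x_C − 2x_E) − 4x_C.
∂π/∂x_C = 82 − 6x_C − 2x_E = 0 ⇒ x_C = 41/3 − (1/3)x_E.
Similarly x_E = 37/3 − (1/3)x_C.
Solving the two reaction functions simultaneously: (1 − (−1/3)(−1/3))x_C = 41/3 − (1/3)·(37/3), so (8/9)x_C = 86/9 and x_C = 10.75.
Then x_E = 37/3 − (1/3)·10.75 = 8.75.
P_C = 86 − 3·10.75 − 2·8.75 = 36.25.

36.25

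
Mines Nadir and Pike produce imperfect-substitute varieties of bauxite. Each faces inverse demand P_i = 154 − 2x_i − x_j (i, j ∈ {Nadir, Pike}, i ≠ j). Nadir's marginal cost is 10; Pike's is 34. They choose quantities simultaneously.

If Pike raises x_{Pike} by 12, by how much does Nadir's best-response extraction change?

Mine Nadir's profit: π = x_{Nadir}(154 − 2x_{Nadir} − x_{Pike}) − 10x_{Nadir}.
∂π/∂x_{Nadir} = 144 − 4x_{Nadir} − x_{Pike} = 0 ⇒ x_{Nadir} = 36 − 0.25x_{Pike}.
The reaction-function slope is −0.25, so a 12-unit rise in x_{Pike} moves x_{Nadir} by −0.25 × 12 = −3. Nadir's best response falls — the actions are strategic substitutes.

-3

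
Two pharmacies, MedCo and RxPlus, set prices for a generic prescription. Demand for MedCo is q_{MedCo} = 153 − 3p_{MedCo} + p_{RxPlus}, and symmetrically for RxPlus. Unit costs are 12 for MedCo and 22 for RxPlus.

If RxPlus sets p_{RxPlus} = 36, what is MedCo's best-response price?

37.5

MedCo's profit: π = (p_{MedCo} − 12)(153 − 3p_{MedCo} + p_{RxPlus}).
∂π/∂p_{MedCo} = 189 − 6p_{MedCo} + p_{RxPlus} = 0 ⇒ p_{MedCo} = 31.5 + (1/6)p_{RxPlus}.
At p_{RxPlus} = 36: p_{MedCo} = 31.5 + (1/6)·36 = 37.5.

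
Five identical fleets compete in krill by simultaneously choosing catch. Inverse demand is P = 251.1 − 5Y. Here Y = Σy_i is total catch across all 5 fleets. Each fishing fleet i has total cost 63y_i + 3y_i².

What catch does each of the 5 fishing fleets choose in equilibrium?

5.225

A representative fishing fleet's profit is π_i = y_i(251.1 − 5Y) − 63y_i − 3y_i², with Y = y_i + Σ_{j≠i} y_j.
First-order condition: 188.1 − 16y_i − 5Σ_{j≠i} y_j = 0.
With identical fishing fleets, set every y_j = y: then 188.1 − 16y − 20y = 0, i.e. y = 188.1/36 = 5.225.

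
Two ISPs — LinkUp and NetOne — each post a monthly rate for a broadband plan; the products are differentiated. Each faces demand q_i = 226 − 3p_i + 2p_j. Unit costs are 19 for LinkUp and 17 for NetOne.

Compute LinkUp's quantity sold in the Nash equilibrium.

154.125

LinkUp's profit: π = (p_{LinkUp} − 19)(226 − 3p_{LinkUp} + 2p_{NetOne}).
∂π/∂p_{LinkUp} = 283 − 6p_{LinkUp} + 2p_{NetOne} = 0 ⇒ p_{LinkUp} = 283/6 + (1/3)p_{NetOne}.
Similarly p_{NetOne} = 277/6 + (1/3)p_{LinkUp}.
Substituting the second reaction function into the first: p_{LinkUp} = 283/6 + (1/3)(277/6 + (1/3)p_{LinkUp}), which gives (8/9)p_{LinkUp} = 563/9 ⇒ p_{LinkUp} = 70.375.
Then p_{NetOne} = 277/6 + (1/3)·70.375 = 69.625.
q_{LinkUp} = 226 − 3·70.375 + 2·69.625 = 154.125.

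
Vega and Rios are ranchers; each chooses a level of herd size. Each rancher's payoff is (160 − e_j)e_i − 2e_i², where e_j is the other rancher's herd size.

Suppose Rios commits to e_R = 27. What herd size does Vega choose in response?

Vega's payoff is (160 − e_R)e_V − 2e_V².
∂π/∂e_V = 160 − e_R − 4e_V = 0, so e_V = 40 − 0.25e_R.
At e_R = 27: e_V = 40 − 0.25·27 = 33.25.

33.25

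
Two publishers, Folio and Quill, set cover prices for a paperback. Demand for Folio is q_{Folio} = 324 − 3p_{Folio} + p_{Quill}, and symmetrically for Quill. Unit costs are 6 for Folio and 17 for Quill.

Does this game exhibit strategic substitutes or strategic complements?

strategic complements

Folio's profit: π = (p_{Folio} − 6)(324 − 3p_{Folio} + p_{Quill}).
∂π/∂p_{Folio} = 342 − 6p_{Folio} + p_{Quill} = 0 ⇒ p_{Folio} = 57 + (1/6)p_{Quill}.
The best-response slope dp_{Folio}/dp_{Quill} = 1/6 > 0: the reaction function is upward-sloping, so the choices are strategic complements.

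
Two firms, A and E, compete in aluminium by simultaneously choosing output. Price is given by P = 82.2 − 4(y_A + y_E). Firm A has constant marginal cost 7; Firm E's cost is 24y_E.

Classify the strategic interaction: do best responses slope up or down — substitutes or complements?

Firm A's profit: π = y_A(82.2 − 4(y_A + y_E)) − 7y_A.
∂π/∂y_A = 75.2 − 8y_A − 4y_E = 0, so y_A = 9.4 − 0.5y_E.
The best-response slope dy_A/dy_E = −0.5 < 0: the reaction function is downward-sloping, so the choices are strategic substitutes.

strategic substitutes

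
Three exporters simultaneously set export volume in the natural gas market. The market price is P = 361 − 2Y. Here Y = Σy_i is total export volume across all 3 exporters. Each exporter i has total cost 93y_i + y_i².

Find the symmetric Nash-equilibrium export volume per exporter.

26.8

A representative exporter's profit is π_i = y_i(361 − 2Y) − 93y_i − y_i², with Y = y_i + Σ_{j≠i} y_j.
First-order condition: 268 − 6y_i − 2Σ_{j≠i} y_j = 0.
Imposing symmetry (y_j = y for all j) turns Σ_{j≠i} y_j into 2y, so 268 = 10y and y = 26.8.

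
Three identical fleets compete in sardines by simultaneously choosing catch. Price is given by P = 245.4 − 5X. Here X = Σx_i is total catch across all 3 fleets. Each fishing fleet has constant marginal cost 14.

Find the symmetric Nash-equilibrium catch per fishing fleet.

11.57

A representative fishing fleet's profit is π_i = x_i(245.4 − 5X) − 14x_i, with X = x_i + Σ_{j≠i} x_j.
First-order condition: 231.4 − 10x_i − 5Σ_{j≠i} x_j = 0.
With identical fishing fleets, set every x_j = x: then 231.4 − 10x − 10x = 0, i.e. x = 231.4/20 = 11.57.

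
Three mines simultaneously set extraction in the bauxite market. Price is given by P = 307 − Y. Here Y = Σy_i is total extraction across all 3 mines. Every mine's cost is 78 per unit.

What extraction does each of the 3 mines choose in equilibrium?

A representative mine's profit is π_i = y_i(307 − Y) − 78y_i, with Y = y_i + Σ_{j≠i} y_j.
First-order condition: 229 − 2y_i − Σ_{j≠i} y_j = 0.
With identical mines, set every y_j = y: then 229 − 2y − 2y = 0, i.e. y = 229/4 = 57.25.

57.25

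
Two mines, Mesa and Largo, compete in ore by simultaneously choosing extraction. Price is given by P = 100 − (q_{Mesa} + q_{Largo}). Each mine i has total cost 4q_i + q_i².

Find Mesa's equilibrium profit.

Mine Mesa's profit: π = q_{Mesa}(100 − (q_{Mesa} + q_{Largo})) − 4q_{Mesa} − q_{Mesa}².
∂π/∂q_{Mesa} = 96 − 4q_{Mesa} − q_{Largo} = 0, so q_{Mesa} = 24 − 0.25q_{Largo}.
Setting q_{Mesa} = q_{Largo} in the reaction function: q_{Mesa} = 24 − 0.25q_{Mesa}, so q_{Mesa} = 24 / 1.25 = 19.2.
Price P = 100 − 38.4 = 61.6.
Mesa's profit: (61.6 − 4)·19.2 − (19.2)² = 737.28.

737.28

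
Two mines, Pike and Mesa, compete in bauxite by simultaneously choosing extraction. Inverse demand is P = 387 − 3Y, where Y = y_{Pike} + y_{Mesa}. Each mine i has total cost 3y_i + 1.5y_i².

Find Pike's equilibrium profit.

4608

Mine Pike's profit: π = y_{Pike}(387 − 3(y_{Pike} + y_{Mesa})) − 3y_{Pike} − 1.5y_{Pike}².
∂π/∂y_{Pike} = 384 − 9y_{Pike} − 3y_{Mesa} = 0, so y_{Pike} = 128/3 − (1/3)y_{Mesa}.
By symmetry y_{Mesa} = y_{Pike}; substituting into the reaction function, (4/3)y_{Pike} = 128/3 and y_{Pike} = 32.
Price P = 387 − 3·64 = 195.
Pike's profit: (195 − 3)·32 − 1.5(32)² = 4608.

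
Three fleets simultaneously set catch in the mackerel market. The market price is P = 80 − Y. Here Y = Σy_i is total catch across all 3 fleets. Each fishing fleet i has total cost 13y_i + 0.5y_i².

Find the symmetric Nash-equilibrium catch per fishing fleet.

A representative fishing fleet's profit is π_i = y_i(80 − Y) − 13y_i − 0.5y_i², with Y = y_i + Σ_{j≠i} y_j.
First-order condition: 67 − 3y_i − Σ_{j≠i} y_j = 0.
With identical fishing fleets, set every y_j = y: then 67 − 3y − 2y = 0, i.e. y = 67/5 = 13.4.

13.4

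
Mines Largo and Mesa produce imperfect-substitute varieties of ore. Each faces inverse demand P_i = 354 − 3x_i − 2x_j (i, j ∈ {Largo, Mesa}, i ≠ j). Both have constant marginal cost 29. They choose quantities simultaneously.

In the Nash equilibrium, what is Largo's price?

150.875

Mine Largo's profit: π = x_{Largo}(354 − 3x_{Largo} − 2x_{Mesa}) − 29x_{Largo}.
∂π/∂x_{Largo} = 325 − 6x_{Largo} − 2x_{Mesa} = 0 ⇒ x_{Largo} = 325/6 − (1/3)x_{Mesa}.
Setting x_{Largo} = x_{Mesa} in the reaction function: x_{Largo} = 325/6 − (1/3)x_{Largo}, so x_{Largo} = (325/6) / (4/3) = 40.625.
P_{Largo} = 354 − 3·40.625 − 2·40.625 = 150.875.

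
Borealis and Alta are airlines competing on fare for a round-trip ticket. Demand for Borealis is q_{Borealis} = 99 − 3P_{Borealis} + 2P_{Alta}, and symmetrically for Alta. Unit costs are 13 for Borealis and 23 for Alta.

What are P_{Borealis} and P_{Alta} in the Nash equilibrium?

36.375, 40.125

Borealis's profit: π = (P_{Borealis} − 13)(99 − 3P_{Borealis} + 2P_{Alta}).
∂π/∂P_{Borealis} = 138 − 6P_{Borealis} + 2P_{Alta} = 0 ⇒ P_{Borealis} = 23 + (1/3)P_{Alta}.
Similarly P_{Alta} = 28 + (1/3)P_{Borealis}.
Plugging P_{Alta} into Borealis's best response: P_{Borealis} = 23 + (1/3)(28 + (1/3)P_{Borealis}) ⇒ (8/9)P_{Borealis} = 97/3, so P_{Borealis} = 36.375.
Then P_{Alta} = 28 + (1/3)·36.375 = 40.125.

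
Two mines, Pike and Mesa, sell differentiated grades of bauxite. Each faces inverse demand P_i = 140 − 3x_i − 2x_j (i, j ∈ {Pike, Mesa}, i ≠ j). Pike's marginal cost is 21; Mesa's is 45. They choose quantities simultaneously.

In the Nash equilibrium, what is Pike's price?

70.125

Mine Pike's profit: π = x_{Pike}(140 − 3x_{Pike} − 2x_{Mesa}) − 21x_{Pike}.
∂π/∂x_{Pike} = 119 − 6x_{Pike} − 2x_{Mesa} = 0 ⇒ x_{Pike} = 119/6 − (1/3)x_{Mesa}.
Similarly x_{Mesa} = 95/6 − (1/3)x_{Pike}.
Plugging x_{Mesa} into Pike's best response: x_{Pike} = 119/6 − (1/3)(95/6 − (1/3)x_{Pike}) ⇒ (8/9)x_{Pike} = 131/9, so x_{Pike} = 16.375.
Then x_{Mesa} = 95/6 − (1/3)·16.375 = 10.375.
P_{Pike} = 140 − 3·16.375 − 2·10.375 = 70.125.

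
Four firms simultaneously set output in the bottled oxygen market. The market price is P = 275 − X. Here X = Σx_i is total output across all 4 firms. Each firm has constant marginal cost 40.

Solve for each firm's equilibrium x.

A representative firm's profit is π_i = x_i(275 − X) − 40x_i, with X = x_i + Σ_{j≠i} x_j.
First-order condition: 235 − 2x_i − Σ_{j≠i} x_j = 0.
In a symmetric equilibrium every firm chooses the same x, so Σ_{j≠i} x_j = 3x. The condition becomes 235 − 5x = 0, giving x = 235/5 = 47.

47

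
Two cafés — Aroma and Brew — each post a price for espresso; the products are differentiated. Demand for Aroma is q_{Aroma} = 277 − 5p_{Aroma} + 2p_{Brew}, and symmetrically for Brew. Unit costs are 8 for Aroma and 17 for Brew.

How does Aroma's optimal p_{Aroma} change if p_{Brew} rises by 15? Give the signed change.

3

Aroma's profit: π = (p_{Aroma} − 8)(277 − 5p_{Aroma} + 2p_{Brew}).
∂π/∂p_{Aroma} = 317 − 10p_{Aroma} + 2p_{Brew} = 0 ⇒ p_{Aroma} = 31.7 + 0.2p_{Brew}.
The reaction-function slope is 0.2, so a 15-unit rise in p_{Brew} moves p_{Aroma} by 0.2 × 15 = 3. Aroma's best response rises — the actions are strategic complements.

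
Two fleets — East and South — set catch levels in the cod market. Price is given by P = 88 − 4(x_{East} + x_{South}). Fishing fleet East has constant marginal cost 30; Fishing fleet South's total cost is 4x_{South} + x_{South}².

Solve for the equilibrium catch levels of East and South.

3.8125, 6.875

Fishing fleet East's profit: π = x_{East}(88 − 4(x_{East} + x_{South})) − 30x_{East}.
∂π/∂x_{East} = 58 − 8x_{East} − 4x_{South} = 0, so x_{East} = 7.25 − 0.5x_{South}.
For South: ∂π/∂x_{South} = 84 − 10x_{South} − 4x_{East} = 0 ⇒ x_{South} = 8.4 − 0.4x_{East}.
Plugging x_{South} into East's best response: x_{East} = 7.25 − 0.5(8.4 − 0.4x_{East}) ⇒ 0.8x_{East} = 3.05, so x_{East} = 3.8125.
Then x_{South} = 8.4 − 0.4·3.8125 = 6.875.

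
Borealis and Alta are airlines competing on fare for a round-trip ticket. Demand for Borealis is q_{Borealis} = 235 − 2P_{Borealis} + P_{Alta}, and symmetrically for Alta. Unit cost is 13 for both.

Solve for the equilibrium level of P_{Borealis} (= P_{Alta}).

87

Borealis's profit: π = (P_{Borealis} − 13)(235 − 2P_{Borealis} + P_{Alta}).
∂π/∂P_{Borealis} = 261 − 4P_{Borealis} + P_{Alta} = 0 ⇒ P_{Borealis} = 65.25 + 0.25P_{Alta}.
The game is symmetric, so in equilibrium P_{Alta} = P_{Borealis}: the reaction function gives 0.75P_{Borealis} = 65.25, hence P_{Borealis} = 87.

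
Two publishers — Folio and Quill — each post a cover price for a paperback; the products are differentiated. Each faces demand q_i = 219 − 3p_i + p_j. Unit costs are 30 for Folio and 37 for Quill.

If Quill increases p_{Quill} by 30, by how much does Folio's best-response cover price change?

5

Folio's profit: π = (p_{Folio} − 30)(219 − 3p_{Folio} + p_{Quill}).
∂π/∂p_{Folio} = 309 − 6p_{Folio} + p_{Quill} = 0 ⇒ p_{Folio} = 51.5 + (1/6)p_{Quill}.
The reaction-function slope is 1/6, so a 30-unit rise in p_{Quill} moves p_{Folio} by 1/6 × 30 = 5. Folio's best response rises — the actions are strategic complements.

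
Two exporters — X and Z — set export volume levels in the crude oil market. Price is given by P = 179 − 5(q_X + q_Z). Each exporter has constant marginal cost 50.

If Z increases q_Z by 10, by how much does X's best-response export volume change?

-5

Exporter X's profit: π = q_X(179 − 5(q_X + q_Z)) − 50q_X.
∂π/∂q_X = 129 − 10q_X − 5q_Z = 0, so q_X = 12.9 − 0.5q_Z.
The reaction-function slope is −0.5, so a 10-unit rise in q_Z moves q_X by −0.5 × 10 = −5. X's best response falls — the actions are strategic substitutes.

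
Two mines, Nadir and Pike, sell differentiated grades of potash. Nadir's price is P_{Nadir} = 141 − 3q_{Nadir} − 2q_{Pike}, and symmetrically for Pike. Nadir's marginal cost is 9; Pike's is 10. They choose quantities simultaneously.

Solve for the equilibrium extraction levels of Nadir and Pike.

Mine Nadir's profit: π = q_{Nadir}(141 − 3q_{Nadir} − 2q_{Pike}) − 9q_{Nadir}.
∂π/∂q_{Nadir} = 132 − 6q_{Nadir} − 2q_{Pike} = 0 ⇒ q_{Nadir} = 22 − (1/3)q_{Pike}.
Similarly q_{Pike} = 131/6 − (1/3)q_{Nadir}.
Solving the two reaction functions simultaneously: (1 − (−1/3)(−1/3))q_{Nadir} = 22 − (1/3)·(131/6), so (8/9)q_{Nadir} = 265/18 and q_{Nadir} = 16.5625.
Then q_{Pike} = 131/6 − (1/3)·16.5625 = 16.3125.

16.5625, 16.3125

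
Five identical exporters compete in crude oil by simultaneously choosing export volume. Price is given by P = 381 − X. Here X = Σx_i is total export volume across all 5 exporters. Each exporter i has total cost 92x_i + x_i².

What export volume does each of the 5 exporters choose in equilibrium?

36.125

A representative exporter's profit is π_i = x_i(381 − X) − 92x_i − x_i², with X = x_i + Σ_{j≠i} x_j.
First-order condition: 289 − 4x_i − Σ_{j≠i} x_j = 0.
In a symmetric equilibrium every exporter chooses the same x, so Σ_{j≠i} x_j = 4x. The condition becomes 289 − 8x = 0, giving x = 289/8 = 36.125.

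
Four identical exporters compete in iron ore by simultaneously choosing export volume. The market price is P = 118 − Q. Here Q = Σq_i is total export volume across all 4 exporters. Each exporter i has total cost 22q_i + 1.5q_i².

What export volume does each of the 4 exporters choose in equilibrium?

A representative exporter's profit is π_i = q_i(118 − Q) − 22q_i − 1.5q_i², with Q = q_i + Σ_{j≠i} q_j.
First-order condition: 96 − 5q_i − Σ_{j≠i} q_j = 0.
Imposing symmetry (q_j = q for all j) turns Σ_{j≠i} q_j into 3q, so 96 = 8q and q = 12.

12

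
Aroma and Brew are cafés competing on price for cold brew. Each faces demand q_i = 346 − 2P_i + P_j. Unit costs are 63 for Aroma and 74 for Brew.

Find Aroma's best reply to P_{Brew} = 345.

Aroma's profit: π = (P_{Aroma} − 63)(346 − 2P_{Aroma} + P_{Brew}).
∂π/∂P_{Aroma} = 472 − 4P_{Aroma} + P_{Brew} = 0 ⇒ P_{Aroma} = 118 + 0.25P_{Brew}.
At P_{Brew} = 345: P_{Aroma} = 118 + 0.25·345 = 204.25.

204.25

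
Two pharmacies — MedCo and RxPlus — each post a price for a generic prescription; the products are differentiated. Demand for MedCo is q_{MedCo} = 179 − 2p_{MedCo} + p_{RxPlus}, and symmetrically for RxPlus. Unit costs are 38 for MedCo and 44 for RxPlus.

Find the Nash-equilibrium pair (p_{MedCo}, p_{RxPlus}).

85.8, 88.2

MedCo's profit: π = (p_{MedCo} − 38)(179 − 2p_{MedCo} + p_{RxPlus}).
∂π/∂p_{MedCo} = 255 − 4p_{MedCo} + p_{RxPlus} = 0 ⇒ p_{MedCo} = 63.75 + 0.25p_{RxPlus}.
Similarly p_{RxPlus} = 66.75 + 0.25p_{MedCo}.
Substituting the second reaction function into the first: p_{MedCo} = 63.75 + 0.25(66.75 + 0.25p_{MedCo}), which gives 0.9375p_{MedCo} = 80.4375 ⇒ p_{MedCo} = 85.8.
Then p_{RxPlus} = 66.75 + 0.25·85.8 = 88.2.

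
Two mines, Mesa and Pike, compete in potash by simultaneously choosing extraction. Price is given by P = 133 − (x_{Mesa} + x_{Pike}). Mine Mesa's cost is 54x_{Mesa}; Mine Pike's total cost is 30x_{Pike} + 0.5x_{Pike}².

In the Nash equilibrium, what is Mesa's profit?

718.24

Mine Mesa's profit: π = x_{Mesa}(133 − (x_{Mesa} + x_{Pike})) − 54x_{Mesa}.
∂π/∂x_{Mesa} = 79 − 2x_{Mesa} − x_{Pike} = 0, so x_{Mesa} = 39.5 − 0.5x_{Pike}.
For Pike: ∂π/∂x_{Pike} = 103 − 3x_{Pike} − x_{Mesa} = 0 ⇒ x_{Pike} = 103/3 − (1/3)x_{Mesa}.
Plugging x_{Pike} into Mesa's best response: x_{Mesa} = 39.5 − 0.5(103/3 − (1/3)x_{Mesa}) ⇒ (5/6)x_{Mesa} = 67/3, so x_{Mesa} = 26.8.
Then x_{Pike} = 103/3 − (1/3)·26.8 = 25.4.
Price P = 133 − 52.2 = 80.8.
Mesa's profit: (80.8 − 54)·26.8 = 718.24.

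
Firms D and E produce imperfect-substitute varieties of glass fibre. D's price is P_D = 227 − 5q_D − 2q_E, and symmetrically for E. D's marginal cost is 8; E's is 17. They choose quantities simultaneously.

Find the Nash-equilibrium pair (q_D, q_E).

18.4375, 17.3125

Firm D's profit: π = q_D(227 − 5q_D − 2q_E) − 8q_D.
∂π/∂q_D = 219 − 10q_D − 2q_E = 0 ⇒ q_D = 21.9 − 0.2q_E.
Similarly q_E = 21 − 0.2q_D.
Substituting the second reaction function into the first: q_D = 21.9 − 0.2(21 − 0.2q_D), which gives 0.96q_D = 17.7 ⇒ q_D = 18.4375.
Then q_E = 21 − 0.2·18.4375 = 17.3125.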